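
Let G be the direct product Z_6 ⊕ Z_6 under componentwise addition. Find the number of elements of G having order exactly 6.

An element (a,b) has order lcm(ord(a), ord(b)); count pairs with lcm equal to 6.
Enumerating gives 24 such elements.

24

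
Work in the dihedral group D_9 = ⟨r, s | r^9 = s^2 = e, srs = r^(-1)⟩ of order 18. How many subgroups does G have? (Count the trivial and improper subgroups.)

|G| = 18, so by Lagrange every subgroup order divides 18. Divisors: 1, 2, 3, 6, 9, 18.
Subgroups by order — order 1: 1; order 2: 9; order 3: 1; order 6: 3; order 9: 1; order 18: 1.
Total: 1 + 9 + 1 + 3 + 1 + 1 = 16.

16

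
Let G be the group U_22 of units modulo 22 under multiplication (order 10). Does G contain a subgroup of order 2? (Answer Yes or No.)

2 | 10. A subgroup of order 2 is {1, 21}.

Yes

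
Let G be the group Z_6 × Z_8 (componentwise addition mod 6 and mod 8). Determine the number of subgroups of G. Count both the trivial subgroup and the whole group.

22

|G| = 48, so by Lagrange every subgroup order divides 48. Divisors: 1, 2, 3, 4, 6, 8, 12, 16, 24, 48.
Subgroups by order — order 1: 1; order 2: 3; order 3: 1; order 4: 3; order 6: 3; order 8: 3; order 12: 3; order 16: 1; order 24: 3; order 48: 1.
Total: 1 + 3 + 1 + 3 + 3 + 3 + 3 + 1 + 3 + 1 = 22.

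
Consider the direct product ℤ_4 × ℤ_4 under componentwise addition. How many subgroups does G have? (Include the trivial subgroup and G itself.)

|G| = 16, so by Lagrange every subgroup order divides 16. Divisors: 1, 2, 4, 8, 16.
Subgroups by order — order 1: 1; order 2: 3; order 4: 7; order 8: 3; order 16: 1.
Total: 1 + 3 + 7 + 3 + 1 = 15.

15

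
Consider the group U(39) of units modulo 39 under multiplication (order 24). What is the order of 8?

4

Compute successive powers of 8 mod 39: 8, 25, 5, 1; 8^4 ≡ 1 (mod 39).
So |⟨8⟩| = 4.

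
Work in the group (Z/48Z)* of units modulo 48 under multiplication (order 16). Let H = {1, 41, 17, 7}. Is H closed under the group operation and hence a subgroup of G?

No

Closure fails: 7 · 17 = 23 ∉ H. So H is not a subgroup.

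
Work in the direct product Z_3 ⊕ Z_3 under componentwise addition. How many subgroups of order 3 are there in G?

4

|G| = 9 and 3 | 9, so subgroups of order 3 are possible by Lagrange.
The subgroups of order 3 are: {(0,0), (0,1), (0,2)}; {(0,0), (1,0), (2,0)}; {(0,0), (1,1), (2,2)}; {(0,0), (1,2), (2,1)}.
So G has 4 subgroups of order 3.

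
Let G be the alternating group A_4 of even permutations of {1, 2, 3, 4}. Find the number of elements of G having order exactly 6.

No element of G has order 6 (even though 6 | 12).

0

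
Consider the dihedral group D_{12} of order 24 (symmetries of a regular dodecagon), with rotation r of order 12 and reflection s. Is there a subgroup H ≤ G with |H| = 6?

6 | 24. A subgroup of order 6 is {e, r^2, r^4, r^6, r^8, r^10}.

Yes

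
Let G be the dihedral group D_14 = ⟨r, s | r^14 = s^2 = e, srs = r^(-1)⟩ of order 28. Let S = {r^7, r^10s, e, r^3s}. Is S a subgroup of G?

|S| = 4 divides |G| = 28, consistent with Lagrange.
S contains the identity, every element's inverse is in S, and S is closed under ·: it is a subgroup.

Yes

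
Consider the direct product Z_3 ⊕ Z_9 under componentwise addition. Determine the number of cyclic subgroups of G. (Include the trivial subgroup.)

8

Group the elements of G by the cyclic subgroup they generate; each cyclic subgroup of order d accounts for φ(d) elements.
Cyclic subgroups by order — order 1: 1; order 3: 4; order 9: 3.
Total: 8.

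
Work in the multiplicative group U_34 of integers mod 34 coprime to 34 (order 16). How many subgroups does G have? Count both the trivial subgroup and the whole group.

|G| = 16, so by Lagrange every subgroup order divides 16. Divisors: 1, 2, 4, 8, 16.
Subgroups by order — order 1: 1; order 2: 1; order 4: 1; order 8: 1; order 16: 1.
Total: 1 + 1 + 1 + 1 + 1 = 5.

5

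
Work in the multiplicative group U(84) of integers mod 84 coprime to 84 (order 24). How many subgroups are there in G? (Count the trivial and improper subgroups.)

32

|G| = 24, so by Lagrange every subgroup order divides 24. Divisors: 1, 2, 3, 4, 6, 8, 12, 24.
Subgroups by order — order 1: 1; order 2: 7; order 3: 1; order 4: 7; order 6: 7; order 8: 1; order 12: 7; order 24: 1.
Total: 1 + 7 + 1 + 7 + 7 + 1 + 7 + 1 = 32.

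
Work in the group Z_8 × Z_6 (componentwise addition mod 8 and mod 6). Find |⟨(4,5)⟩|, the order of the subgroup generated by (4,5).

The order of (4,5) in Z_8 × Z_6 is lcm(ord(4) in Z_8, ord(5) in Z_6).
ord(4) = 2 and ord(5) = 6, so |⟨(4,5)⟩| = lcm(2, 6) = 6.

6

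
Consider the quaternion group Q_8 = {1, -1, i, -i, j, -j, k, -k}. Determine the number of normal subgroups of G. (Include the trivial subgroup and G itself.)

6

G has 6 subgroups. Checking conjugation-invariance by order — order 1: 1/1 normal; order 2: 1/1 normal; order 4: 3/3 normal; order 8: 1/1 normal.
Total normal subgroups: 6.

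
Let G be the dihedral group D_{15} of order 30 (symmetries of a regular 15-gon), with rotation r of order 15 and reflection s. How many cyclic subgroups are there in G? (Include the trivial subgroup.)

Group the elements of G by the cyclic subgroup they generate; each cyclic subgroup of order d accounts for φ(d) elements.
Cyclic subgroups by order — order 1: 1; order 2: 15; order 3: 1; order 5: 1; order 15: 1.
Total: 19.

19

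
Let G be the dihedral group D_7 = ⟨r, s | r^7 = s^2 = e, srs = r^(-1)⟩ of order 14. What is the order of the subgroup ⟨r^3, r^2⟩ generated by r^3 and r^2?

|⟨r^3⟩| = 7 and |⟨r^2⟩| = 7, so |H| is a multiple of lcm(7, 7) = 7 and divides |G| = 14.
Closing under the operation: H = {e, r, r^2, r^3, r^4, r^5, r^6}, so |H| = 7.

7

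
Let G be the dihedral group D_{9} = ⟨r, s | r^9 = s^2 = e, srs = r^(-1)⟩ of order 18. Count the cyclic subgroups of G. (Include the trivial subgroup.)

A cyclic subgroup of order d is generated by each of its φ(d) elements of order d, so the cyclic subgroups of order d number (#elements of order d)/φ(d).
Cyclic subgroups by order — order 1: 1; order 2: 9; order 3: 1; order 9: 1.
Total: 12.

12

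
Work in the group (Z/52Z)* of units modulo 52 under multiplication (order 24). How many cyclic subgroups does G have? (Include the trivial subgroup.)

12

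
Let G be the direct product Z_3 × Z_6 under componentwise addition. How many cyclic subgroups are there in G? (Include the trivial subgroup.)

10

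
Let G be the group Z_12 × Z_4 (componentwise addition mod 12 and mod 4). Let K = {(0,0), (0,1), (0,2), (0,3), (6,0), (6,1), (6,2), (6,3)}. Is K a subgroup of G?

|K| = 8 divides |G| = 48, consistent with Lagrange.
K contains the identity, every element's inverse is in K, and K is closed under +: it is a subgroup.

Yes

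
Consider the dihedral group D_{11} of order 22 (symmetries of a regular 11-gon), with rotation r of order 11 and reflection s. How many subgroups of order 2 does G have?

|G| = 22 and 2 | 22, so subgroups of order 2 are possible by Lagrange.
The subgroups of order 2 are: {e, r^10s}; {e, r^2s}; {e, r^3s}; {e, r^4s}; … (11 in all).
So G has 11 subgroups of order 2.

11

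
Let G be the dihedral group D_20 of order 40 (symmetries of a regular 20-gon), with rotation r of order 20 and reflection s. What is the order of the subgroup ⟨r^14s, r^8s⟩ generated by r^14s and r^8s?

|⟨r^14s⟩| = 2 and |⟨r^8s⟩| = 2, so |H| is a multiple of lcm(2, 2) = 2 and divides |G| = 40.
Closing under the operation: H = {e, r^2, r^4, r^6, r^8, r^10, r^12, r^14, r^16, r^18, s, r^2s, r^4s, r^6s, r^8s, r^10s, r^12s, r^14s, r^16s, r^18s}, so |H| = 20.

20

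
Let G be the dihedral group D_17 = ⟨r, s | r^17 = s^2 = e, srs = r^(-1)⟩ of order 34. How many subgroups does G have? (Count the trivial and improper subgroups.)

20

|G| = 34, so by Lagrange every subgroup order divides 34. Divisors: 1, 2, 17, 34.
Subgroups by order — order 1: 1; order 2: 17; order 17: 1; order 34: 1.
Total: 1 + 17 + 1 + 1 = 20.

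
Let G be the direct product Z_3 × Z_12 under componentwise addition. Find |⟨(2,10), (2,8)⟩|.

|⟨(2,10)⟩| = 6 and |⟨(2,8)⟩| = 3, so |H| is a multiple of lcm(6, 3) = 6 and divides |G| = 36.
Closing under the operation: H = {(0,0), (0,2), (0,4), (0,6), (0,8), (0,10), (1,0), (1,2), (1,4), (1,6), (1,8), (1,10), (2,0), (2,2), (2,4), (2,6), (2,8), (2,10)}, so |H| = 18.

18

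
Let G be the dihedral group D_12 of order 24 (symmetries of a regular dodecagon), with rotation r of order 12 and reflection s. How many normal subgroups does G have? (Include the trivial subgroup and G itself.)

G has 34 subgroups. Checking conjugation-invariance by order — order 1: 1/1 normal; order 2: 1/13 normal; order 3: 1/1 normal; order 4: 1/7 normal; order 6: 1/5 normal; order 8: 0/3 normal; order 12: 3/3 normal; order 24: 1/1 normal.
Total normal subgroups: 9.

9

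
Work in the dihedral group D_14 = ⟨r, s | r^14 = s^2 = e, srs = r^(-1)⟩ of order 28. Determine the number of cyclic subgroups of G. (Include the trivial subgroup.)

18

Group the elements of G by the cyclic subgroup they generate; each cyclic subgroup of order d accounts for φ(d) elements.
Cyclic subgroups by order — order 1: 1; order 2: 15; order 7: 1; order 14: 1.
Total: 18.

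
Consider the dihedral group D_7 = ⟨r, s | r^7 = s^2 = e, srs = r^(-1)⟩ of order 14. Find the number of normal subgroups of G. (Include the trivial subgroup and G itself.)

3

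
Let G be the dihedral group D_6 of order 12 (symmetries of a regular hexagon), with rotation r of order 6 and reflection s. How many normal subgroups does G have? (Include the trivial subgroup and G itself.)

7

G has 16 subgroups. Checking conjugation-invariance by order — order 1: 1/1 normal; order 2: 1/7 normal; order 3: 1/1 normal; order 4: 0/3 normal; order 6: 3/3 normal; order 12: 1/1 normal.
Total normal subgroups: 7.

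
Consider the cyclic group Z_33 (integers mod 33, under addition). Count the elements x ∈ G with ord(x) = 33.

In a cyclic group of order 33, the number of elements of order d (for d | 33) is φ(d).
φ(33) = 20.

20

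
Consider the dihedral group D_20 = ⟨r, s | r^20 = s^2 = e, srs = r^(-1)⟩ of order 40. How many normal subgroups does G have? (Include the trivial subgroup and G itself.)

9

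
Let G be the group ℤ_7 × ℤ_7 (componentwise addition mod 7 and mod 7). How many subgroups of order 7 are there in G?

8

|G| = 49 and 7 | 49, so subgroups of order 7 are possible by Lagrange.
The subgroups of order 7 are: {(0,0), (0,1), (0,2), (0,3), (0,4), (0,5), (0,6)}; {(0,0), (1,0), (2,0), (3,0), (4,0), (5,0), (6,0)}; {(0,0), (1,1), (2,2), (3,3), (4,4), (5,5), (6,6)}; {(0,0), (1,2), (2,4), (3,6), (4,1), (5,3), (6,5)}; … (8 in all).
So G has 8 subgroups of order 7.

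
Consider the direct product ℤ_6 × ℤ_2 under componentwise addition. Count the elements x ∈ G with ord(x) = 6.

6

An element (a,b) has order lcm(ord(a), ord(b)); count pairs with lcm equal to 6.
Enumerating gives 6 such elements.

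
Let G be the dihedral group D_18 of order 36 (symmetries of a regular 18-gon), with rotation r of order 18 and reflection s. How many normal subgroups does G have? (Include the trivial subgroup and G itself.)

9

G has 45 subgroups. Checking conjugation-invariance by order — order 1: 1/1 normal; order 2: 1/19 normal; order 3: 1/1 normal; order 4: 0/9 normal; order 6: 1/7 normal; order 9: 1/1 normal; order 12: 0/3 normal; order 18: 3/3 normal; order 36: 1/1 normal.
Total normal subgroups: 9.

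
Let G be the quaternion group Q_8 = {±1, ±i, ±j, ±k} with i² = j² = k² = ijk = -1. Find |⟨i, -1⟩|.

4

|⟨i⟩| = 4 and |⟨-1⟩| = 2, so |H| is a multiple of lcm(4, 2) = 4 and divides |G| = 8.
Closing under the operation: H = {1, -1, i, -i}, so |H| = 4.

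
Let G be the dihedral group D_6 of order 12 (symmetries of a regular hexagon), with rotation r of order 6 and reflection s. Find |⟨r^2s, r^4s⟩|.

|⟨r^2s⟩| = 2 and |⟨r^4s⟩| = 2, so |H| is a multiple of lcm(2, 2) = 2 and divides |G| = 12.
Closing under the operation: H = {e, r^2, r^4, s, r^2s, r^4s}, so |H| = 6.

6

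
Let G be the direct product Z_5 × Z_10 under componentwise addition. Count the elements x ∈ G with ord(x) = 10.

24

An element (a,b) has order lcm(ord(a), ord(b)); count pairs with lcm equal to 10.
Enumerating gives 24 such elements.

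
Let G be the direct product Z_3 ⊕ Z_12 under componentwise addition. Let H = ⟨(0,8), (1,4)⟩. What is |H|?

9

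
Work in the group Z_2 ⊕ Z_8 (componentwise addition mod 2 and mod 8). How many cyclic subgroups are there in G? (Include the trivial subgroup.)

8

A cyclic subgroup of order d is generated by each of its φ(d) elements of order d, so the cyclic subgroups of order d number (#elements of order d)/φ(d).
Cyclic subgroups by order — order 1: 1; order 2: 3; order 4: 2; order 8: 2.
Total: 8.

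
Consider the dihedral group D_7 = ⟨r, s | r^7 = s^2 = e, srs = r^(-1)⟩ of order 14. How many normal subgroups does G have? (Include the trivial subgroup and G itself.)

G has 10 subgroups. Checking conjugation-invariance by order — order 1: 1/1 normal; order 2: 0/7 normal; order 7: 1/1 normal; order 14: 1/1 normal.
Total normal subgroups: 3.

3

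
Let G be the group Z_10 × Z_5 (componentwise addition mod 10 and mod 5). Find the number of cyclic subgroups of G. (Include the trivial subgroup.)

14

Group the elements of G by the cyclic subgroup they generate; each cyclic subgroup of order d accounts for φ(d) elements.
Cyclic subgroups by order — order 1: 1; order 2: 1; order 5: 6; order 10: 6.
Total: 14.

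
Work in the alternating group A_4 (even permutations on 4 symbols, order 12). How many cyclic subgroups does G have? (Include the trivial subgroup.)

8

Each element a generates a cyclic subgroup ⟨a⟩; distinct elements may generate the same one (a cyclic group of order d has φ(d) generators).
Cyclic subgroups by order — order 1: 1; order 2: 3; order 3: 4.
Total: 8.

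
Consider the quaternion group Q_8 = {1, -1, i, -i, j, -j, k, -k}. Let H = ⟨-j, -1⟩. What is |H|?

4

|⟨-j⟩| = 4 and |⟨-1⟩| = 2, so |H| is a multiple of lcm(4, 2) = 4 and divides |G| = 8.
Closing under the operation: H = {1, -1, j, -j}, so |H| = 4.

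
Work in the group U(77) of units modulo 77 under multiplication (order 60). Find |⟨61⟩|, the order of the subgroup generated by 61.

Compute successive powers of 61 mod 77: 61, 25, 62, 9, 10, 71, 19, 4, …; 61^30 ≡ 1 (mod 77).
So |⟨61⟩| = 30.

30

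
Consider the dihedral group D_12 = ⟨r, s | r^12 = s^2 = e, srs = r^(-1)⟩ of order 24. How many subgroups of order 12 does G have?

|G| = 24 and 12 | 24, so subgroups of order 12 are possible by Lagrange.
The subgroups of order 12 are: {e, r, r^2, r^3, r^4, r^5, r^6, r^7, r^8, r^9, r^10, r^11}; {e, r^2, r^4, r^6, r^8, r^10, s, r^2s, r^4s, r^6s, r^8s, r^10s}; {e, r^2, r^4, r^6, r^8, r^10, rs, r^3s, r^5s, r^7s, r^9s, r^11s}.
So G has 3 subgroups of order 12.

3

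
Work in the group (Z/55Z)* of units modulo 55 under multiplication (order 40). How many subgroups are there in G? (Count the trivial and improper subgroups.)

16

|G| = 40, so by Lagrange every subgroup order divides 40. Divisors: 1, 2, 4, 5, 8, 10, 20, 40.
Subgroups by order — order 1: 1; order 2: 3; order 4: 3; order 5: 1; order 8: 1; order 10: 3; order 20: 3; order 40: 1.
Total: 1 + 3 + 3 + 1 + 1 + 3 + 3 + 1 = 16.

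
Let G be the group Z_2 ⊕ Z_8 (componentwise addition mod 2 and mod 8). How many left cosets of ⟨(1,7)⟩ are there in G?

2

|⟨(1,7)⟩| = 8 and |G| = 16.
By Lagrange, [G : H] = |G|/|H| = 16/8 = 2.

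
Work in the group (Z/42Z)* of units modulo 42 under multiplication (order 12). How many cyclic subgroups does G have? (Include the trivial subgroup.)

8

A cyclic subgroup of order d is generated by each of its φ(d) elements of order d, so the cyclic subgroups of order d number (#elements of order d)/φ(d).
Cyclic subgroups by order — order 1: 1; order 2: 3; order 3: 1; order 6: 3.
Total: 8.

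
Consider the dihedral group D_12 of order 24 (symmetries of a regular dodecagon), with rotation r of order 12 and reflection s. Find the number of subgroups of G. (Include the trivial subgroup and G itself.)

34

|G| = 24, so by Lagrange every subgroup order divides 24. Divisors: 1, 2, 3, 4, 6, 8, 12, 24.
Subgroups by order — order 1: 1; order 2: 13; order 3: 1; order 4: 7; order 6: 5; order 8: 3; order 12: 3; order 24: 1.
Total: 1 + 13 + 1 + 7 + 5 + 3 + 3 + 1 = 34.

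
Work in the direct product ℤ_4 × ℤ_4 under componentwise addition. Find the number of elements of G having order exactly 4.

12

An element (a,b) has order lcm(ord(a), ord(b)); count pairs with lcm equal to 4.
Enumerating gives 12 such elements.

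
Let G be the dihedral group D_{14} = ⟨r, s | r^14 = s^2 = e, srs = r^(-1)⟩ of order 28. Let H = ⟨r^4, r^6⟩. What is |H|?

7

|⟨r^4⟩| = 7 and |⟨r^6⟩| = 7, so |H| is a multiple of lcm(7, 7) = 7 and divides |G| = 28.
Closing under the operation: H = {e, r^2, r^4, r^6, r^8, r^10, r^12}, so |H| = 7.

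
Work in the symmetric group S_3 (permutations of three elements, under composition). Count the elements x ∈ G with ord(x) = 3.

2

The elements of order 3 are: (1 2 3), (1 3 2).
That's 2.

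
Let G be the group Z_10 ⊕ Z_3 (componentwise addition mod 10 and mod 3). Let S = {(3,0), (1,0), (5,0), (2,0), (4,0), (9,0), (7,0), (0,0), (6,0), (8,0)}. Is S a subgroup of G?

Yes

|S| = 10 divides |G| = 30, consistent with Lagrange.
S contains the identity, every element's inverse is in S, and S is closed under +: it is a subgroup.
In fact S = ⟨(9,0)⟩.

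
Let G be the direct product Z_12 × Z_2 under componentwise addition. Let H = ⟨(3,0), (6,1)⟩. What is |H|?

|⟨(3,0)⟩| = 4 and |⟨(6,1)⟩| = 2, so |H| is a multiple of lcm(4, 2) = 4 and divides |G| = 24.
Closing under the operation: H = {(0,0), (0,1), (3,0), (3,1), (6,0), (6,1), (9,0), (9,1)}, so |H| = 8.

8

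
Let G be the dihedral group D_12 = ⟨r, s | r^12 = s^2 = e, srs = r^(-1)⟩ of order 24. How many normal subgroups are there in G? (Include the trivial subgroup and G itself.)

9

G has 34 subgroups. Checking conjugation-invariance by order — order 1: 1/1 normal; order 2: 1/13 normal; order 3: 1/1 normal; order 4: 1/7 normal; order 6: 1/5 normal; order 8: 0/3 normal; order 12: 3/3 normal; order 24: 1/1 normal.
Total normal subgroups: 9.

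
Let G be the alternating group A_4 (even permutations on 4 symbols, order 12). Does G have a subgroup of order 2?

Yes

2 | 12. A subgroup of order 2 is {e, (1 2)(3 4)}.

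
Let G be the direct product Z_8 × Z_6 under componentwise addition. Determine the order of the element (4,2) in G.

6

The order of (4,2) in Z_8 × Z_6 is lcm(ord(4) in Z_8, ord(2) in Z_6).
ord(4) = 2 and ord(2) = 3, so |⟨(4,2)⟩| = lcm(2, 3) = 6.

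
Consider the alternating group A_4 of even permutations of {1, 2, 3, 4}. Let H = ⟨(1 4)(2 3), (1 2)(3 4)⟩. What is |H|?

|⟨(1 4)(2 3)⟩| = 2 and |⟨(1 2)(3 4)⟩| = 2, so |H| is a multiple of lcm(2, 2) = 2 and divides |G| = 12.
Closing under the operation: H = {e, (1 2)(3 4), (1 3)(2 4), (1 4)(2 3)}, so |H| = 4.

4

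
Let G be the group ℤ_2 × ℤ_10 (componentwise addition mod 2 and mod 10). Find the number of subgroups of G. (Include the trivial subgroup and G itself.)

10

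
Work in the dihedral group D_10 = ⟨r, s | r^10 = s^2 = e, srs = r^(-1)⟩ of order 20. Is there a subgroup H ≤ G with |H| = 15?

15 does not divide |G| = 20, so by Lagrange no subgroup of order 15 exists.

No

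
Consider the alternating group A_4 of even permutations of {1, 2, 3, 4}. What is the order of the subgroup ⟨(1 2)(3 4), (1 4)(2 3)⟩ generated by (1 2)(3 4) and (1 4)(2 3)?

4

|⟨(1 2)(3 4)⟩| = 2 and |⟨(1 4)(2 3)⟩| = 2, so |H| is a multiple of lcm(2, 2) = 2 and divides |G| = 12.
Closing under the operation: H = {e, (1 2)(3 4), (1 3)(2 4), (1 4)(2 3)}, so |H| = 4.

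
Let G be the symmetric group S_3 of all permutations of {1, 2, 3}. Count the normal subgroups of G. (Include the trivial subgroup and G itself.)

G has 6 subgroups. Checking conjugation-invariance by order — order 1: 1/1 normal; order 2: 0/3 normal; order 3: 1/1 normal; order 6: 1/1 normal.
Total normal subgroups: 3.

3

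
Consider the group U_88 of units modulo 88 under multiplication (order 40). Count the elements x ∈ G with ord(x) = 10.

Enumerating element orders in G gives 28 elements of order 10.

28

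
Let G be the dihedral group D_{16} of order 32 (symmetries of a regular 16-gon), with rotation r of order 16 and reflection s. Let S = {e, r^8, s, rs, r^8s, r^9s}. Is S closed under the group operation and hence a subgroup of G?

No

|S| = 6 does not divide |G| = 32, so by Lagrange S is not a subgroup.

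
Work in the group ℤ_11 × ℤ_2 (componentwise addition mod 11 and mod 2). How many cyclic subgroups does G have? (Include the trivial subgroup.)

4

A cyclic subgroup of order d is generated by each of its φ(d) elements of order d, so the cyclic subgroups of order d number (#elements of order d)/φ(d).
Cyclic subgroups by order — order 1: 1; order 2: 1; order 11: 1; order 22: 1.
Total: 4.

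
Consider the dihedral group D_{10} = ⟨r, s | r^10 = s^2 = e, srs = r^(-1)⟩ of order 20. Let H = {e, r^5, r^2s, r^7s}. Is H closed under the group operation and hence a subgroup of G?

Yes

|H| = 4 divides |G| = 20, consistent with Lagrange.
H contains the identity, every element's inverse is in H, and H is closed under ·: it is a subgroup.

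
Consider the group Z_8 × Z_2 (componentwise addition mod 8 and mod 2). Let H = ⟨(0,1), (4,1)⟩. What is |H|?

4

|⟨(0,1)⟩| = 2 and |⟨(4,1)⟩| = 2, so |H| is a multiple of lcm(2, 2) = 2 and divides |G| = 16.
Closing under the operation: H = {(0,0), (0,1), (4,0), (4,1)}, so |H| = 4.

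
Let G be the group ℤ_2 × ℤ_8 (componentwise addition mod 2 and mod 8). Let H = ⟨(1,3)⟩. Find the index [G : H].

|⟨(1,3)⟩| = 8 and |G| = 16.
By Lagrange, [G : H] = |G|/|H| = 16/8 = 2.

2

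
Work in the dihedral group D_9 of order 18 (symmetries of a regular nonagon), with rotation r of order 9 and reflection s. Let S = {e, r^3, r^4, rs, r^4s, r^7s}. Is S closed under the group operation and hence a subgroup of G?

r^4 ∈ S but its inverse r^5 ∉ S, so S is not a subgroup.

No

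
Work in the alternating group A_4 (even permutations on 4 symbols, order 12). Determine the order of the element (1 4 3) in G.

3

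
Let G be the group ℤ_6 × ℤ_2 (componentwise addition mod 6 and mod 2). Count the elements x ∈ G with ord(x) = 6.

6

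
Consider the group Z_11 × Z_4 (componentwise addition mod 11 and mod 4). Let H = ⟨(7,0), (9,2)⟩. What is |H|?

|⟨(7,0)⟩| = 11 and |⟨(9,2)⟩| = 22, so |H| is a multiple of lcm(11, 22) = 22 and divides |G| = 44.
Closing under the operation: H = {(0,0), (0,2), (1,0), (1,2), (2,0), (2,2), (3,0), (3,2), (4,0), (4,2), (5,0), (5,2), (6,0), (6,2), (7,0), (7,2), (8,0), (8,2), (9,0), (9,2), (10,0), (10,2)}, so |H| = 22.

22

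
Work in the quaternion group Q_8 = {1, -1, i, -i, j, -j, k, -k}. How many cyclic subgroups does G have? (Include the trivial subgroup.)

Group the elements of G by the cyclic subgroup they generate; each cyclic subgroup of order d accounts for φ(d) elements.
Cyclic subgroups by order — order 1: 1; order 2: 1; order 4: 3.
Total: 5.

5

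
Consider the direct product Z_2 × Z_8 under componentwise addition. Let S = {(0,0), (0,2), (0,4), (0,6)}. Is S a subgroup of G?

|S| = 4 divides |G| = 16, consistent with Lagrange.
S contains the identity, every element's inverse is in S, and S is closed under +: it is a subgroup.
In fact S = ⟨(0,2)⟩.

Yes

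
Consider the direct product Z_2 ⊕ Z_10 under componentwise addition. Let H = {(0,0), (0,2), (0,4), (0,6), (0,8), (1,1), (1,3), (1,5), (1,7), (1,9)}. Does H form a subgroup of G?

Yes

|H| = 10 divides |G| = 20, consistent with Lagrange.
H contains the identity, every element's inverse is in H, and H is closed under +: it is a subgroup.
In fact H = ⟨(1,1)⟩.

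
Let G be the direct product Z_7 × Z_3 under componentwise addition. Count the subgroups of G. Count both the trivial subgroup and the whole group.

|G| = 21, so by Lagrange every subgroup order divides 21. Divisors: 1, 3, 7, 21.
Subgroups by order — order 1: 1; order 3: 1; order 7: 1; order 21: 1.
Total: 1 + 1 + 1 + 1 = 4.

4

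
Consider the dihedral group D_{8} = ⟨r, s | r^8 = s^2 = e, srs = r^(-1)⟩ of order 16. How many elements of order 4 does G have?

2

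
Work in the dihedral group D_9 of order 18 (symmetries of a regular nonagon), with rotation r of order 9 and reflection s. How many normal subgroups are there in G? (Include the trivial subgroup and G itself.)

G has 16 subgroups. Checking conjugation-invariance by order — order 1: 1/1 normal; order 2: 0/9 normal; order 3: 1/1 normal; order 6: 0/3 normal; order 9: 1/1 normal; order 18: 1/1 normal.
Total normal subgroups: 4.

4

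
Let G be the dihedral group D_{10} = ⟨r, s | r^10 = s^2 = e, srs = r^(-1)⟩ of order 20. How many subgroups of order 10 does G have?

|G| = 20 and 10 | 20, so subgroups of order 10 are possible by Lagrange.
The subgroups of order 10 are: {e, r, r^2, r^3, r^4, r^5, r^6, r^7, r^8, r^9}; {e, r^2, r^4, r^6, r^8, s, r^2s, r^4s, r^6s, r^8s}; {e, r^2, r^4, r^6, r^8, rs, r^3s, r^5s, r^7s, r^9s}.
So G has 3 subgroups of order 10.

3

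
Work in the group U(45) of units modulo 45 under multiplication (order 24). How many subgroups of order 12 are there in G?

3

|G| = 24 and 12 | 24, so subgroups of order 12 are possible by Lagrange.
The subgroups of order 12 are: {1, 4, 11, 14, 16, 19, 26, 29, 31, 34, 41, 44}; {1, 4, 7, 13, 16, 19, 22, 28, 31, 34, 37, 43}; {1, 2, 4, 8, 16, 17, 19, 23, 31, 32, 34, 38}.
So G has 3 subgroups of order 12.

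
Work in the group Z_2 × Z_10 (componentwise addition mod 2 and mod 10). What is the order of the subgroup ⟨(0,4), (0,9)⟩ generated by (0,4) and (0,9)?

10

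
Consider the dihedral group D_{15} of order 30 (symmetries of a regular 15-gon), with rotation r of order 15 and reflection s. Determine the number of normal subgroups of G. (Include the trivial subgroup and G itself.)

G has 28 subgroups. Checking conjugation-invariance by order — order 1: 1/1 normal; order 2: 0/15 normal; order 3: 1/1 normal; order 5: 1/1 normal; order 6: 0/5 normal; order 10: 0/3 normal; order 15: 1/1 normal; order 30: 1/1 normal.
Total normal subgroups: 5.

5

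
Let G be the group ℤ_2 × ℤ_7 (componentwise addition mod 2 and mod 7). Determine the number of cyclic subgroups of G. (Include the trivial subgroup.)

4

Each element a generates a cyclic subgroup ⟨a⟩; distinct elements may generate the same one (a cyclic group of order d has φ(d) generators).
Cyclic subgroups by order — order 1: 1; order 2: 1; order 7: 1; order 14: 1.
Total: 4.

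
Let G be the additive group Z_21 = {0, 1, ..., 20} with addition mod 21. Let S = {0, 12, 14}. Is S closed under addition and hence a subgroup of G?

No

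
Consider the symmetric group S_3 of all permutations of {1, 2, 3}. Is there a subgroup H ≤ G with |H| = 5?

No

5 does not divide |G| = 6, so by Lagrange no subgroup of order 5 exists.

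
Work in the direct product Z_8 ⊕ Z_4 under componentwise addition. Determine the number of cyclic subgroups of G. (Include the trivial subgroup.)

Group the elements of G by the cyclic subgroup they generate; each cyclic subgroup of order d accounts for φ(d) elements.
Cyclic subgroups by order — order 1: 1; order 2: 3; order 4: 6; order 8: 4.
Total: 14.

14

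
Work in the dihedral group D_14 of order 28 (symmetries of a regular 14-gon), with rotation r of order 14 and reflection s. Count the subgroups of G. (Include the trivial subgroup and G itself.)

|G| = 28, so by Lagrange every subgroup order divides 28. Divisors: 1, 2, 4, 7, 14, 28.
Subgroups by order — order 1: 1; order 2: 15; order 4: 7; order 7: 1; order 14: 3; order 28: 1.
Total: 1 + 15 + 7 + 1 + 3 + 1 = 28.

28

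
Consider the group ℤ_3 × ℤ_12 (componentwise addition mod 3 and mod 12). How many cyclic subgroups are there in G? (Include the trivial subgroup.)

15

A cyclic subgroup of order d is generated by each of its φ(d) elements of order d, so the cyclic subgroups of order d number (#elements of order d)/φ(d).
Cyclic subgroups by order — order 1: 1; order 2: 1; order 3: 4; order 4: 1; order 6: 4; order 12: 4.
Total: 15.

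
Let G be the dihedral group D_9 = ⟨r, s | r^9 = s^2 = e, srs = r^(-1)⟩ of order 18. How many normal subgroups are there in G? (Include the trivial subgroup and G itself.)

4

G has 16 subgroups. Checking conjugation-invariance by order — order 1: 1/1 normal; order 2: 0/9 normal; order 3: 1/1 normal; order 6: 0/3 normal; order 9: 1/1 normal; order 18: 1/1 normal.
Total normal subgroups: 4.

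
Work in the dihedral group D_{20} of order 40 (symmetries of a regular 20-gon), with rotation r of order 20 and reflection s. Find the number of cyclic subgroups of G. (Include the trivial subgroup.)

26

Group the elements of G by the cyclic subgroup they generate; each cyclic subgroup of order d accounts for φ(d) elements.
Cyclic subgroups by order — order 1: 1; order 2: 21; order 4: 1; order 5: 1; order 10: 1; order 20: 1.
Total: 26.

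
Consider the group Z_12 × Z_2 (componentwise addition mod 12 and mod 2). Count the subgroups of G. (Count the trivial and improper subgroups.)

16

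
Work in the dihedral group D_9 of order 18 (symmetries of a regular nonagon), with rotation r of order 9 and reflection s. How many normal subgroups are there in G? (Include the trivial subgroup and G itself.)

4

G has 16 subgroups. Checking conjugation-invariance by order — order 1: 1/1 normal; order 2: 0/9 normal; order 3: 1/1 normal; order 6: 0/3 normal; order 9: 1/1 normal; order 18: 1/1 normal.
Total normal subgroups: 4.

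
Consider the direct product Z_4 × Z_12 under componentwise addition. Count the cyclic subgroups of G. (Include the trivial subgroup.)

20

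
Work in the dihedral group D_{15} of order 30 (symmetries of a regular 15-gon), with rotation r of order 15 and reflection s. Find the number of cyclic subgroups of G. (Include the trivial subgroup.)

A cyclic subgroup of order d is generated by each of its φ(d) elements of order d, so the cyclic subgroups of order d number (#elements of order d)/φ(d).
Cyclic subgroups by order — order 1: 1; order 2: 15; order 3: 1; order 5: 1; order 15: 1.
Total: 19.

19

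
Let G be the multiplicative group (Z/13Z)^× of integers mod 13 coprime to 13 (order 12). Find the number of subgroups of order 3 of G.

1

|G| = 12 and 3 | 12, so subgroups of order 3 are possible by Lagrange.
The subgroups of order 3 are: {1, 3, 9}.
So G has 1 subgroup of order 3.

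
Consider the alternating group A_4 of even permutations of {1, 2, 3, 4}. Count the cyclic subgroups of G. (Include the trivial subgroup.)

8

A cyclic subgroup of order d is generated by each of its φ(d) elements of order d, so the cyclic subgroups of order d number (#elements of order d)/φ(d).
Cyclic subgroups by order — order 1: 1; order 2: 3; order 3: 4.
Total: 8.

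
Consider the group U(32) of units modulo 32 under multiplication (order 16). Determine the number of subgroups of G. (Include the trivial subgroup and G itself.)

11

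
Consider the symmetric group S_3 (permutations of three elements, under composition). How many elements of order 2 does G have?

The elements of order 2 are: (2 3), (1 2), (1 3).
That's 3.

3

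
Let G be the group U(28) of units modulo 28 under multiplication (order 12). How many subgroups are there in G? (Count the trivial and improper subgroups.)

10

|G| = 12, so by Lagrange every subgroup order divides 12. Divisors: 1, 2, 3, 4, 6, 12.
Subgroups by order — order 1: 1; order 2: 3; order 3: 1; order 4: 1; order 6: 3; order 12: 1.
Total: 1 + 3 + 1 + 1 + 3 + 1 = 10.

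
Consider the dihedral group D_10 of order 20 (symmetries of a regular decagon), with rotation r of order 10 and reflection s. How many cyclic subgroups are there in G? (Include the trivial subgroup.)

A cyclic subgroup of order d is generated by each of its φ(d) elements of order d, so the cyclic subgroups of order d number (#elements of order d)/φ(d).
Cyclic subgroups by order — order 1: 1; order 2: 11; order 5: 1; order 10: 1.
Total: 14.

14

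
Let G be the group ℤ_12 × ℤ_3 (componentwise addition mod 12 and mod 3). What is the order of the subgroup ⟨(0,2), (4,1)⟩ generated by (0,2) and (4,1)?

|⟨(0,2)⟩| = 3 and |⟨(4,1)⟩| = 3, so |H| is a multiple of lcm(3, 3) = 3 and divides |G| = 36.
Closing under the operation: H = {(0,0), (0,1), (0,2), (4,0), (4,1), (4,2), (8,0), (8,1), (8,2)}, so |H| = 9.

9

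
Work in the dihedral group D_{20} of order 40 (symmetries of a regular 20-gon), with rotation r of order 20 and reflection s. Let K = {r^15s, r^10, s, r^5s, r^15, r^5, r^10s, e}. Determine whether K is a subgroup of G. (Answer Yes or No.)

Yes

|K| = 8 divides |G| = 40, consistent with Lagrange.
K contains the identity, every element's inverse is in K, and K is closed under ·: it is a subgroup.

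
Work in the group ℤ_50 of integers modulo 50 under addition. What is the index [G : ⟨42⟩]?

2

|⟨42⟩| = 25 and |G| = 50.
By Lagrange, [G : H] = |G|/|H| = 50/25 = 2.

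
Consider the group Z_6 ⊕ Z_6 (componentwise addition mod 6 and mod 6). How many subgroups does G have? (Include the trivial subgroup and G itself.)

30

|G| = 36, so by Lagrange every subgroup order divides 36. Divisors: 1, 2, 3, 4, 6, 9, 12, 18, 36.
Subgroups by order — order 1: 1; order 2: 3; order 3: 4; order 4: 1; order 6: 12; order 9: 1; order 12: 4; order 18: 3; order 36: 1.
Total: 1 + 3 + 4 + 1 + 12 + 1 + 4 + 3 + 1 = 30.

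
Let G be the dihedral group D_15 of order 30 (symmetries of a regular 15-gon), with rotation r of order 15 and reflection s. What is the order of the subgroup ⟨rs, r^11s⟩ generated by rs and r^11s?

|⟨rs⟩| = 2 and |⟨r^11s⟩| = 2, so |H| is a multiple of lcm(2, 2) = 2 and divides |G| = 30.
Closing under the operation: H = {e, r^5, r^10, rs, r^6s, r^11s}, so |H| = 6.

6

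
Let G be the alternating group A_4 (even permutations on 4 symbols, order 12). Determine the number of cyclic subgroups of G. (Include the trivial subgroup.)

8

Group the elements of G by the cyclic subgroup they generate; each cyclic subgroup of order d accounts for φ(d) elements.
Cyclic subgroups by order — order 1: 1; order 2: 3; order 3: 4.
Total: 8.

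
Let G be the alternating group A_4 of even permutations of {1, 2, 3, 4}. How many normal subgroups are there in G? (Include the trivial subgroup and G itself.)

3

G has 10 subgroups. Checking conjugation-invariance by order — order 1: 1/1 normal; order 2: 0/3 normal; order 3: 0/4 normal; order 4: 1/1 normal; order 12: 1/1 normal.
Total normal subgroups: 3.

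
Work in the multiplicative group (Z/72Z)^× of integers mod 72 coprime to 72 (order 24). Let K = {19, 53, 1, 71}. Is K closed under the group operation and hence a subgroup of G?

Yes

|K| = 4 divides |G| = 24, consistent with Lagrange.
K contains the identity, every element's inverse is in K, and K is closed under ·: it is a subgroup.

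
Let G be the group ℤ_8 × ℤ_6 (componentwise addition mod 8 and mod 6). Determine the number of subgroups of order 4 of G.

3

|G| = 48 and 4 | 48, so subgroups of order 4 are possible by Lagrange.
The subgroups of order 4 are: {(0,0), (0,3), (4,0), (4,3)}; {(0,0), (2,0), (4,0), (6,0)}; {(0,0), (2,3), (4,0), (6,3)}.
So G has 3 subgroups of order 4.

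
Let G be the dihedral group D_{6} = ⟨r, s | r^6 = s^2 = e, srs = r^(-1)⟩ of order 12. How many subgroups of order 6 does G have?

|G| = 12 and 6 | 12, so subgroups of order 6 are possible by Lagrange.
The subgroups of order 6 are: {e, r, r^2, r^3, r^4, r^5}; {e, r^2, r^4, s, r^2s, r^4s}; {e, r^2, r^4, rs, r^3s, r^5s}.
So G has 3 subgroups of order 6.

3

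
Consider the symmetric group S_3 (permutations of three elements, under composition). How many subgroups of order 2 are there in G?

3

|G| = 6 and 2 | 6, so subgroups of order 2 are possible by Lagrange.
The subgroups of order 2 are: {e, (1 2)}; {e, (1 3)}; {e, (2 3)}.
So G has 3 subgroups of order 2.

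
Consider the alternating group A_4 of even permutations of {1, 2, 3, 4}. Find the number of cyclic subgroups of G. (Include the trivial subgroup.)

A cyclic subgroup of order d is generated by each of its φ(d) elements of order d, so the cyclic subgroups of order d number (#elements of order d)/φ(d).
Cyclic subgroups by order — order 1: 1; order 2: 3; order 3: 4.
Total: 8.

8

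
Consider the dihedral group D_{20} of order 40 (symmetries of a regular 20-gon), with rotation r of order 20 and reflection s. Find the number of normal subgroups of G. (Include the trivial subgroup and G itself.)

9

G has 48 subgroups. Checking conjugation-invariance by order — order 1: 1/1 normal; order 2: 1/21 normal; order 4: 1/11 normal; order 5: 1/1 normal; order 8: 0/5 normal; order 10: 1/5 normal; order 20: 3/3 normal; order 40: 1/1 normal.
Total normal subgroups: 9.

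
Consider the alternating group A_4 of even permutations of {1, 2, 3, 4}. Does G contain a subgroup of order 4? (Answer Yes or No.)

Yes

4 | 12. A subgroup of order 4 is {e, (1 2)(3 4), (1 3)(2 4), (1 4)(2 3)}.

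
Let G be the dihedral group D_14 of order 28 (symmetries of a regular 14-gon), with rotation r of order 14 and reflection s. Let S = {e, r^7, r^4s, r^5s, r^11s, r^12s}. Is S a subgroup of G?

No

|S| = 6 does not divide |G| = 28, so by Lagrange S is not a subgroup.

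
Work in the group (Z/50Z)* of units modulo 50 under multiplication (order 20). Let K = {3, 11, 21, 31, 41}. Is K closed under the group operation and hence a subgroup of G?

The identity 1 ∉ K, so K is not a subgroup.

No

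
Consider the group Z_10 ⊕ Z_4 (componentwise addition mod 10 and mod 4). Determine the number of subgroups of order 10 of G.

|G| = 40 and 10 | 40, so subgroups of order 10 are possible by Lagrange.
The subgroups of order 10 are: {(0,0), (0,2), (2,0), (2,2), (4,0), (4,2), (6,0), (6,2), (8,0), (8,2)}; {(0,0), (1,0), (2,0), (3,0), (4,0), (5,0), (6,0), (7,0), (8,0), (9,0)}; {(0,0), (1,2), (2,0), (3,2), (4,0), (5,2), (6,0), (7,2), (8,0), (9,2)}.
So G has 3 subgroups of order 10.

3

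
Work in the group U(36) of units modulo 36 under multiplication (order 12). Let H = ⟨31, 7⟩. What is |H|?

6

|⟨31⟩| = 6 and |⟨7⟩| = 6, so |H| is a multiple of lcm(6, 6) = 6 and divides |G| = 12.
Closing under the operation: H = {1, 7, 13, 19, 25, 31}, so |H| = 6.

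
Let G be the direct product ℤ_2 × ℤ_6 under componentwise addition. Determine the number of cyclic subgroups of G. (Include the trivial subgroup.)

A cyclic subgroup of order d is generated by each of its φ(d) elements of order d, so the cyclic subgroups of order d number (#elements of order d)/φ(d).
Cyclic subgroups by order — order 1: 1; order 2: 3; order 3: 1; order 6: 3.
Total: 8.

8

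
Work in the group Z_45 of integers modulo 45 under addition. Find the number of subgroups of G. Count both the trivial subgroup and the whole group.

6

Subgroups of the cyclic group Z_45 correspond bijectively to divisors of 45.
Divisors of 45: 1, 3, 5, 9, 15, 45.
So Z_45 has 6 subgroups.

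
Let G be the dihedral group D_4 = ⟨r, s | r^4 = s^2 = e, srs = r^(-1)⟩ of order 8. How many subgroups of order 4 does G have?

3

|G| = 8 and 4 | 8, so subgroups of order 4 are possible by Lagrange.
The subgroups of order 4 are: {e, r, r^2, r^3}; {e, r^2, s, r^2s}; {e, r^2, rs, r^3s}.
So G has 3 subgroups of order 4.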